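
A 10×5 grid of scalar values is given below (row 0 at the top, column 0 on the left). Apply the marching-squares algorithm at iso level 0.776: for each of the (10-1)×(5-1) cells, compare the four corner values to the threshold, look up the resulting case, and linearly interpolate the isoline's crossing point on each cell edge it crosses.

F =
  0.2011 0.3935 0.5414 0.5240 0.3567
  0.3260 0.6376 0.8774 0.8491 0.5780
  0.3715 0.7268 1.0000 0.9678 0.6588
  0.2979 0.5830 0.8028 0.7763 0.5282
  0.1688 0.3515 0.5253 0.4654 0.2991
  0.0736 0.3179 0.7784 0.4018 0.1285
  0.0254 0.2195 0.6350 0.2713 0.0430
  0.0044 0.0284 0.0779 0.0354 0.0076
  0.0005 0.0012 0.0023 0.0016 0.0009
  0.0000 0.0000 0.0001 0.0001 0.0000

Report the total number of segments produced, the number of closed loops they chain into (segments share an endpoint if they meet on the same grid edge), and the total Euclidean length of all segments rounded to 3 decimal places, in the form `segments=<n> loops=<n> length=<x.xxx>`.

cell (0,1): code 0100 → (0.698,2.000)–(1.000,1.577)
cell (0,2): code 1100 → (0.775,3.000)–(0.698,2.000)
cell (0,3): code 1000 → (1.000,3.270)–(0.775,3.000)
cell (1,1): code 0110 → (1.000,1.577)–(2.000,1.180)
cell (1,3): code 1001 → (2.000,3.621)–(1.000,3.270)
cell (2,1): code 0110 → (2.000,1.180)–(3.000,1.878)
cell (2,3): code 1001 → (3.000,3.001)–(2.000,3.621)
cell (3,1): code 0010 → (3.000,1.878)–(3.097,2.000)
cell (3,2): code 0011 → (3.097,2.000)–(3.001,3.000)
cell (3,3): code 0001 → (3.001,3.000)–(3.000,3.001)
cell (4,1): code 0100 → (4.991,2.000)–(5.000,1.995)
cell (4,2): code 1000 → (5.000,2.006)–(4.991,2.000)
cell (5,1): code 0010 → (5.000,1.995)–(5.017,2.000)
cell (5,2): code 0001 → (5.017,2.000)–(5.000,2.006)
total: 14 segments, chained into 2 closed loop(s), length Σ = 7.624503

segments=14 loops=2 length=7.625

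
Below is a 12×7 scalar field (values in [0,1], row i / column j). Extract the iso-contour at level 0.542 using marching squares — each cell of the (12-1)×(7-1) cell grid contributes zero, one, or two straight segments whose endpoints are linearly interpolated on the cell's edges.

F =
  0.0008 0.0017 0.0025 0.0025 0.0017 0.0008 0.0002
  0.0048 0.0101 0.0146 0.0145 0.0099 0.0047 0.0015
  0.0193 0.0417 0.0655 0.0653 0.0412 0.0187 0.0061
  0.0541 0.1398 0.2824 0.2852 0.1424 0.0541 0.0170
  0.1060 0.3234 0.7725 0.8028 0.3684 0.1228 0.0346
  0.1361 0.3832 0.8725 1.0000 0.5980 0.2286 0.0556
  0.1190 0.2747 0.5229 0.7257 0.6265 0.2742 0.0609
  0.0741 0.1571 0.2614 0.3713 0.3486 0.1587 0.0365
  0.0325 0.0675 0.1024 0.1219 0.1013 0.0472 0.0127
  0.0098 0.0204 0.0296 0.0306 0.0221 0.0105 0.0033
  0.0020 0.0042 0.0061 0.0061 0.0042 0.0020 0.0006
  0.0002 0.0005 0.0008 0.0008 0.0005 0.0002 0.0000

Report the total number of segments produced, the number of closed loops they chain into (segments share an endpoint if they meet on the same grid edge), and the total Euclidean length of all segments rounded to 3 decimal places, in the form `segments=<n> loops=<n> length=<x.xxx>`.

cell (3,1): code 0100 → (3.530,2.000)–(4.000,1.487)
cell (3,2): code 1100 → (3.496,3.000)–(3.530,2.000)
cell (3,3): code 1000 → (4.000,3.600)–(3.496,3.000)
cell (4,1): code 0110 → (4.000,1.487)–(5.000,1.325)
cell (4,3): code 1101 → (4.756,4.000)–(4.000,3.600)
cell (4,4): code 1000 → (5.000,4.152)–(4.756,4.000)
cell (5,1): code 0010 → (5.000,1.325)–(5.945,2.000)
cell (5,2): code 0111 → (5.945,2.000)–(6.000,2.094)
cell (5,4): code 1001 → (6.000,4.240)–(5.000,4.152)
cell (6,2): code 0010 → (6.000,2.094)–(6.518,3.000)
cell (6,3): code 0011 → (6.518,3.000)–(6.304,4.000)
cell (6,4): code 0001 → (6.304,4.000)–(6.000,4.240)
total: 12 segments, chained into 1 closed loop(s), length Σ = 9.364215

segments=12 loops=1 length=9.364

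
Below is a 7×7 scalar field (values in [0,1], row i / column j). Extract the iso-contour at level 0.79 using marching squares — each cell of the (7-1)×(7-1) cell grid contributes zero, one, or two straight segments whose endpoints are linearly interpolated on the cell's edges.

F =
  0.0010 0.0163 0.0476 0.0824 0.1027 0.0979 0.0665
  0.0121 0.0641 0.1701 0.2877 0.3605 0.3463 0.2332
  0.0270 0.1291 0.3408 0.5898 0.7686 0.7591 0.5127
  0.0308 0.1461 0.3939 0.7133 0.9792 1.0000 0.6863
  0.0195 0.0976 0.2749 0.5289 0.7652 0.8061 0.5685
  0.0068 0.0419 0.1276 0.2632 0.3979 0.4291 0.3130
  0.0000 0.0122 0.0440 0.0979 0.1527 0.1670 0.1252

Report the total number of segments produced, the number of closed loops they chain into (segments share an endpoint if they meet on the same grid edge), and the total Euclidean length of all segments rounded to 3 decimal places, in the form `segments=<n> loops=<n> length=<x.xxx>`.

cell (2,3): code 0100 → (2.102,4.000)–(3.000,3.288)
cell (2,4): code 1100 → (2.128,5.000)–(2.102,4.000)
cell (2,5): code 1000 → (3.000,5.669)–(2.128,5.000)
cell (3,3): code 0010 → (3.000,3.288)–(3.884,4.000)
cell (3,4): code 0111 → (3.884,4.000)–(4.000,4.606)
cell (3,5): code 1001 → (4.000,5.068)–(3.000,5.669)
cell (4,4): code 0010 → (4.000,4.606)–(4.043,5.000)
cell (4,5): code 0001 → (4.043,5.000)–(4.000,5.068)
total: 8 segments, chained into 1 closed loop(s), length Σ = 6.640812

segments=8 loops=1 length=6.641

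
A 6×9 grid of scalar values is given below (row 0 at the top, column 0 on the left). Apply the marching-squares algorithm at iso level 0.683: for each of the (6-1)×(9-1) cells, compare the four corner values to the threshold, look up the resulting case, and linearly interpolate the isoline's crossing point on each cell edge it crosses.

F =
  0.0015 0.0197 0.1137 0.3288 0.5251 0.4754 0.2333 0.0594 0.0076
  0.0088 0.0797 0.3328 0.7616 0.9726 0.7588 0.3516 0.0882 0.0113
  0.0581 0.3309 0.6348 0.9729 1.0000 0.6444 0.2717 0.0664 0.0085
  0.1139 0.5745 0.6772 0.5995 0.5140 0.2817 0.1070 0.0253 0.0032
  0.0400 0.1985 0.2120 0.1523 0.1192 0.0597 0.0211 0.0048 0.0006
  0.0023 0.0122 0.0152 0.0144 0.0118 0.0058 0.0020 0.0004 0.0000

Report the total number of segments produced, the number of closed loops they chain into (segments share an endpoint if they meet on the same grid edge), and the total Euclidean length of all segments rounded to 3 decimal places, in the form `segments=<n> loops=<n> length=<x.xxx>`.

segments=10 loops=1 length=8.274

cell (0,2): code 0100 → (0.818,3.000)–(1.000,2.817)
cell (0,3): code 1100 → (0.353,4.000)–(0.818,3.000)
cell (0,4): code 1100 → (0.733,5.000)–(0.353,4.000)
cell (0,5): code 1000 → (1.000,5.186)–(0.733,5.000)
cell (1,2): code 0110 → (1.000,2.817)–(2.000,2.143)
cell (1,4): code 1011 → (2.000,4.891)–(1.663,5.000)
cell (1,5): code 0001 → (1.663,5.000)–(1.000,5.186)
cell (2,2): code 0010 → (2.000,2.143)–(2.776,3.000)
cell (2,3): code 0011 → (2.776,3.000)–(2.652,4.000)
cell (2,4): code 0001 → (2.652,4.000)–(2.000,4.891)
total: 10 segments, chained into 1 closed loop(s), length Σ = 8.274277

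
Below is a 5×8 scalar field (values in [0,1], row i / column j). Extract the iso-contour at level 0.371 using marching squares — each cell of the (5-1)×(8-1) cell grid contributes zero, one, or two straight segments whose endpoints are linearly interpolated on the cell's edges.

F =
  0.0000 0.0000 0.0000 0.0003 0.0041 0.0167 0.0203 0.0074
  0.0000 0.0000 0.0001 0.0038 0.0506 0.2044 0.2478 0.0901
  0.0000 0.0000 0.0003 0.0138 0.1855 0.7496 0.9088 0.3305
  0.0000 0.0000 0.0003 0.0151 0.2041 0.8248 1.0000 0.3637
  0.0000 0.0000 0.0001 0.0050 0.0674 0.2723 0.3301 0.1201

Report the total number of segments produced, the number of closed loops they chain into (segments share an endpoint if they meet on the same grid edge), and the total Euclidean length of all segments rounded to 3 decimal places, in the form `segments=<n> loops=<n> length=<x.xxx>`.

cell (1,4): code 0100 → (1.306,5.000)–(2.000,4.329)
cell (1,5): code 1100 → (1.186,6.000)–(1.306,5.000)
cell (1,6): code 1000 → (2.000,6.930)–(1.186,6.000)
cell (2,4): code 0110 → (2.000,4.329)–(3.000,4.269)
cell (2,6): code 1001 → (3.000,6.989)–(2.000,6.930)
cell (3,4): code 0010 → (3.000,4.269)–(3.821,5.000)
cell (3,5): code 0011 → (3.821,5.000)–(3.939,6.000)
cell (3,6): code 0001 → (3.939,6.000)–(3.000,6.989)
total: 8 segments, chained into 1 closed loop(s), length Σ = 8.681864

segments=8 loops=1 length=8.682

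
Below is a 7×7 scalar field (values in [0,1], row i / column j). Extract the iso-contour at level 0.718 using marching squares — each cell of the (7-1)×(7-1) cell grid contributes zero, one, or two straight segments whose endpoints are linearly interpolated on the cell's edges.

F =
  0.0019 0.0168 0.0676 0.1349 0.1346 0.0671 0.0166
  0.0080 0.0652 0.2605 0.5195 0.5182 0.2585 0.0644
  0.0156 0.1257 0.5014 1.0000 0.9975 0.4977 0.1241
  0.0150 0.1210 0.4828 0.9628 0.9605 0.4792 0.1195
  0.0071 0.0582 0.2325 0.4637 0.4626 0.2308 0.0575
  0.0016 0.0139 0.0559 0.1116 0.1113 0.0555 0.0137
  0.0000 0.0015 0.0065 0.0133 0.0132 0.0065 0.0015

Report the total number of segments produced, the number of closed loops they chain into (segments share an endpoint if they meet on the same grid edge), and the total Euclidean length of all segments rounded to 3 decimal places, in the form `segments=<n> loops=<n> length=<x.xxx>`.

segments=8 loops=1 length=7.034

cell (1,2): code 0100 → (1.413,3.000)–(2.000,2.434)
cell (1,3): code 1100 → (1.417,4.000)–(1.413,3.000)
cell (1,4): code 1000 → (2.000,4.559)–(1.417,4.000)
cell (2,2): code 0110 → (2.000,2.434)–(3.000,2.490)
cell (2,4): code 1001 → (3.000,4.504)–(2.000,4.559)
cell (3,2): code 0010 → (3.000,2.490)–(3.490,3.000)
cell (3,3): code 0011 → (3.490,3.000)–(3.487,4.000)
cell (3,4): code 0001 → (3.487,4.000)–(3.000,4.504)
total: 8 segments, chained into 1 closed loop(s), length Σ = 7.034449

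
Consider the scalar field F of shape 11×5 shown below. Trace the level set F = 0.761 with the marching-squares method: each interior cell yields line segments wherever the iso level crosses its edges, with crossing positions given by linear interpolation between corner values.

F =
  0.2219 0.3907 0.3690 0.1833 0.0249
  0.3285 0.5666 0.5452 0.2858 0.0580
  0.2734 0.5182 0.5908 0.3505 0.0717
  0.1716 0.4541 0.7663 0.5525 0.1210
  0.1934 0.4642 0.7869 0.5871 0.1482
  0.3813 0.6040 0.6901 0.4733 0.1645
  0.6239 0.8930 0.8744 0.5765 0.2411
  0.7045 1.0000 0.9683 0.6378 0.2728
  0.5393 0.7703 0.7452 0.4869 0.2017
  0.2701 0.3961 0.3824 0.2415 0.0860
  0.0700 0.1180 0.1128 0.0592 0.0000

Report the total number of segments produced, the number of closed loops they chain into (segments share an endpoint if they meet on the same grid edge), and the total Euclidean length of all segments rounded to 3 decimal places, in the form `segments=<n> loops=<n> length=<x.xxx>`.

cell (2,1): code 0100 → (2.970,2.000)–(3.000,1.983)
cell (2,2): code 1000 → (3.000,2.025)–(2.970,2.000)
cell (3,1): code 0110 → (3.000,1.983)–(4.000,1.920)
cell (3,2): code 1001 → (4.000,2.130)–(3.000,2.025)
cell (4,1): code 0010 → (4.000,1.920)–(4.268,2.000)
cell (4,2): code 0001 → (4.268,2.000)–(4.000,2.130)
cell (5,0): code 0100 → (5.543,1.000)–(6.000,0.509)
cell (5,1): code 1100 → (5.385,2.000)–(5.543,1.000)
cell (5,2): code 1000 → (6.000,2.381)–(5.385,2.000)
cell (6,0): code 0110 → (6.000,0.509)–(7.000,0.191)
cell (6,2): code 1001 → (7.000,2.627)–(6.000,2.381)
cell (7,0): code 0110 → (7.000,0.191)–(8.000,0.960)
cell (7,1): code 1011 → (8.000,1.371)–(7.929,2.000)
cell (7,2): code 0001 → (7.929,2.000)–(7.000,2.627)
cell (8,0): code 0010 → (8.000,0.960)–(8.025,1.000)
cell (8,1): code 0001 → (8.025,1.000)–(8.000,1.371)
total: 16 segments, chained into 2 closed loop(s), length Σ = 10.577892

segments=16 loops=2 length=10.578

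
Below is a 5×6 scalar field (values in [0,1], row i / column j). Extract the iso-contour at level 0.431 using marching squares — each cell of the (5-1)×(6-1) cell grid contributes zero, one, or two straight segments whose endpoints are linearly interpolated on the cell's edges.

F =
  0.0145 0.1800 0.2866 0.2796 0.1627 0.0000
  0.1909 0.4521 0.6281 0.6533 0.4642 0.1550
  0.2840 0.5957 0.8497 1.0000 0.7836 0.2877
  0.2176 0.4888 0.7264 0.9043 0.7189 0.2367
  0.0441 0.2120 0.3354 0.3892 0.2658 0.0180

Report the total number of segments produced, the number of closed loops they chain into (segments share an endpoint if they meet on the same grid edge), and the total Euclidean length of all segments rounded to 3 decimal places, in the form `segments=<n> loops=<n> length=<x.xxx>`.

cell (0,0): code 0100 → (0.922,1.000)–(1.000,0.919)
cell (0,1): code 1100 → (0.423,2.000)–(0.922,1.000)
cell (0,2): code 1100 → (0.405,3.000)–(0.423,2.000)
cell (0,3): code 1100 → (0.890,4.000)–(0.405,3.000)
cell (0,4): code 1000 → (1.000,4.107)–(0.890,4.000)
cell (1,0): code 0110 → (1.000,0.919)–(2.000,0.472)
cell (1,4): code 1001 → (2.000,4.711)–(1.000,4.107)
cell (2,0): code 0110 → (2.000,0.472)–(3.000,0.787)
cell (2,4): code 1001 → (3.000,4.597)–(2.000,4.711)
cell (3,0): code 0010 → (3.000,0.787)–(3.209,1.000)
cell (3,1): code 0011 → (3.209,1.000)–(3.755,2.000)
cell (3,2): code 0011 → (3.755,2.000)–(3.919,3.000)
cell (3,3): code 0011 → (3.919,3.000)–(3.635,4.000)
cell (3,4): code 0001 → (3.635,4.000)–(3.000,4.597)
total: 14 segments, chained into 1 closed loop(s), length Σ = 12.176369

segments=14 loops=1 length=12.176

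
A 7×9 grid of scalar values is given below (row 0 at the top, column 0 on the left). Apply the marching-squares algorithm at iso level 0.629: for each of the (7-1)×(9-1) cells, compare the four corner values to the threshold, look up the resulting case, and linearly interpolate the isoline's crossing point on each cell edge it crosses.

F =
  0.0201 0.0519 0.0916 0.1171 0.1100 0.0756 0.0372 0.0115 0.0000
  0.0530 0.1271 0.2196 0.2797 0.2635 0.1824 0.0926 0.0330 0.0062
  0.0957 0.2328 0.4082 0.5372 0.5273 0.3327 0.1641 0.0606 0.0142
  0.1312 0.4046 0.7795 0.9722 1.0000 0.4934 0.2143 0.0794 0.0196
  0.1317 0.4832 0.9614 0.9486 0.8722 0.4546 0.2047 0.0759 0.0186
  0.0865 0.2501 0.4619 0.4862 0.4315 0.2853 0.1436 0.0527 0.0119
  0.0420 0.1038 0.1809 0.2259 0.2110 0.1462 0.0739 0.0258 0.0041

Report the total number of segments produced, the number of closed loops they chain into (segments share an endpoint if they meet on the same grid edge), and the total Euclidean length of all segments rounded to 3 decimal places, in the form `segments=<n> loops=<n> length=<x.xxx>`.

segments=10 loops=1 length=9.543

cell (2,1): code 0100 → (2.595,2.000)–(3.000,1.599)
cell (2,2): code 1100 → (2.211,3.000)–(2.595,2.000)
cell (2,3): code 1100 → (2.215,4.000)–(2.211,3.000)
cell (2,4): code 1000 → (3.000,4.732)–(2.215,4.000)
cell (3,1): code 0110 → (3.000,1.599)–(4.000,1.305)
cell (3,4): code 1001 → (4.000,4.582)–(3.000,4.732)
cell (4,1): code 0010 → (4.000,1.305)–(4.665,2.000)
cell (4,2): code 0011 → (4.665,2.000)–(4.691,3.000)
cell (4,3): code 0011 → (4.691,3.000)–(4.552,4.000)
cell (4,4): code 0001 → (4.552,4.000)–(4.000,4.582)
total: 10 segments, chained into 1 closed loop(s), length Σ = 9.543013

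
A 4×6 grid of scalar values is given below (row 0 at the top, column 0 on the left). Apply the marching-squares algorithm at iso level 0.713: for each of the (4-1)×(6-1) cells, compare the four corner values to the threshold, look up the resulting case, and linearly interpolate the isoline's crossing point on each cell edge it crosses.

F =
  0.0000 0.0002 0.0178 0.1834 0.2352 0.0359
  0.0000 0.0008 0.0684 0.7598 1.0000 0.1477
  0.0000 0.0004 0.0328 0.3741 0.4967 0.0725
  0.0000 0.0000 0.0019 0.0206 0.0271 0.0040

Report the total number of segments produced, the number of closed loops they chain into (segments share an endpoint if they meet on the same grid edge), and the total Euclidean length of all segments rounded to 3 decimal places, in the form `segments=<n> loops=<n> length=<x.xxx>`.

segments=6 loops=1 length=3.550

cell (0,2): code 0100 → (0.919,3.000)–(1.000,2.932)
cell (0,3): code 1100 → (0.625,4.000)–(0.919,3.000)
cell (0,4): code 1000 → (1.000,4.337)–(0.625,4.000)
cell (1,2): code 0010 → (1.000,2.932)–(1.121,3.000)
cell (1,3): code 0011 → (1.121,3.000)–(1.570,4.000)
cell (1,4): code 0001 → (1.570,4.000)–(1.000,4.337)
total: 6 segments, chained into 1 closed loop(s), length Σ = 3.549559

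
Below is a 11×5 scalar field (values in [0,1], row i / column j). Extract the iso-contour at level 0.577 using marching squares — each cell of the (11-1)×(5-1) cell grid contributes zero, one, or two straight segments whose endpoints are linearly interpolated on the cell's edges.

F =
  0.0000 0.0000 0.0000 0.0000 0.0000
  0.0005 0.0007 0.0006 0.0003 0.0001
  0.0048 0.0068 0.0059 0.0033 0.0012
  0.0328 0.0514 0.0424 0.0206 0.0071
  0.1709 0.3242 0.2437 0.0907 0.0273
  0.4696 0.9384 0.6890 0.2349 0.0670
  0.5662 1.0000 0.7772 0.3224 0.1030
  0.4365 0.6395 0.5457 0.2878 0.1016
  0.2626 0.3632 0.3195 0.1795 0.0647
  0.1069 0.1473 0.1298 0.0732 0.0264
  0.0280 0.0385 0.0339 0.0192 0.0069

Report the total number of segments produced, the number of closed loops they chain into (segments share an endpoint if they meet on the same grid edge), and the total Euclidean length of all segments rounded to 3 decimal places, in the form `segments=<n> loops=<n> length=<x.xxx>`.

segments=10 loops=1 length=8.035

cell (4,0): code 0100 → (4.412,1.000)–(5.000,0.229)
cell (4,1): code 1100 → (4.748,2.000)–(4.412,1.000)
cell (4,2): code 1000 → (5.000,2.247)–(4.748,2.000)
cell (5,0): code 0110 → (5.000,0.229)–(6.000,0.025)
cell (5,2): code 1001 → (6.000,2.440)–(5.000,2.247)
cell (6,0): code 0110 → (6.000,0.025)–(7.000,0.692)
cell (6,1): code 1011 → (7.000,1.666)–(6.865,2.000)
cell (6,2): code 0001 → (6.865,2.000)–(6.000,2.440)
cell (7,0): code 0010 → (7.000,0.692)–(7.226,1.000)
cell (7,1): code 0001 → (7.226,1.000)–(7.000,1.666)
total: 10 segments, chained into 1 closed loop(s), length Σ = 8.034775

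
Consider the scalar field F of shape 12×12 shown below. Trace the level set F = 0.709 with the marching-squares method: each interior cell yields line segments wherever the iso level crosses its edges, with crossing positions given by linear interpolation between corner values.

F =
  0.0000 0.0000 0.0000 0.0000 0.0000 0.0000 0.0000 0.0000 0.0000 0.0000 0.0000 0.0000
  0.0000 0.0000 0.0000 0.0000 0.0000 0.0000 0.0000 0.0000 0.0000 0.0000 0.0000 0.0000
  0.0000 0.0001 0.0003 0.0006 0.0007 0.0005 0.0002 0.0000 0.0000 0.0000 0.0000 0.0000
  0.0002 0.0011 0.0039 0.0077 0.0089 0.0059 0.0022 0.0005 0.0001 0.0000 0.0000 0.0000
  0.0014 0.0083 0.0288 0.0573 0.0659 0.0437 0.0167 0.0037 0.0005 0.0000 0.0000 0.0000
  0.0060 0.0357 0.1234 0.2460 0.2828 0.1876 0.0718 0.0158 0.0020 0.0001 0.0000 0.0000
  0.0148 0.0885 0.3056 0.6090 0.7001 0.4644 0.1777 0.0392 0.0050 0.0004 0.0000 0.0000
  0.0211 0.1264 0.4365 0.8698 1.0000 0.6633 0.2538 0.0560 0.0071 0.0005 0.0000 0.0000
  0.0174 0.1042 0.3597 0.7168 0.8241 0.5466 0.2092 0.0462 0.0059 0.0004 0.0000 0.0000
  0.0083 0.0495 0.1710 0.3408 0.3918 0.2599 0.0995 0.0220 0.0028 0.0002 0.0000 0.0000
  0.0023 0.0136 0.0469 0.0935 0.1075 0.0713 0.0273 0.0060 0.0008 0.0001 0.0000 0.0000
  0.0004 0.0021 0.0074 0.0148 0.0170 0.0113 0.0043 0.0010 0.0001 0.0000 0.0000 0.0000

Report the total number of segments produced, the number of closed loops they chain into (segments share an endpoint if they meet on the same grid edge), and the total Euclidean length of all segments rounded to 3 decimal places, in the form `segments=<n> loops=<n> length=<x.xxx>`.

segments=8 loops=1 length=6.788

cell (6,2): code 0100 → (6.383,3.000)–(7.000,2.629)
cell (6,3): code 1100 → (6.030,4.000)–(6.383,3.000)
cell (6,4): code 1000 → (7.000,4.864)–(6.030,4.000)
cell (7,2): code 0110 → (7.000,2.629)–(8.000,2.978)
cell (7,4): code 1001 → (8.000,4.415)–(7.000,4.864)
cell (8,2): code 0010 → (8.000,2.978)–(8.021,3.000)
cell (8,3): code 0011 → (8.021,3.000)–(8.266,4.000)
cell (8,4): code 0001 → (8.266,4.000)–(8.000,4.415)
total: 8 segments, chained into 1 closed loop(s), length Σ = 6.788094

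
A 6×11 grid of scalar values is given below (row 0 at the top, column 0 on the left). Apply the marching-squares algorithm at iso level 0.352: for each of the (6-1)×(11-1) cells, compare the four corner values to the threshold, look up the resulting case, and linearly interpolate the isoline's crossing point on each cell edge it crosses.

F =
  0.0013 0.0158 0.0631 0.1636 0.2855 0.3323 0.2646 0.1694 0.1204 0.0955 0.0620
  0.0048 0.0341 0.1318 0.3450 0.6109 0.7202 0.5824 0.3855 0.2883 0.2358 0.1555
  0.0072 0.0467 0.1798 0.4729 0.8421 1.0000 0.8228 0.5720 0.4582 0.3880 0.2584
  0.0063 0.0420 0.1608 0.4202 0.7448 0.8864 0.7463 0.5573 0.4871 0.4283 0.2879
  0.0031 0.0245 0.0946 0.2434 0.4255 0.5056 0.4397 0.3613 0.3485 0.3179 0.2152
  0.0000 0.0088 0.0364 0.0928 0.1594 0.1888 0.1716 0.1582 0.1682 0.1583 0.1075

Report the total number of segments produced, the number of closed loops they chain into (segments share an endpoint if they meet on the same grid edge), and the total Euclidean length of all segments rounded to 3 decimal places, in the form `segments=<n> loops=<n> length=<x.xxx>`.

segments=22 loops=1 length=17.959

cell (0,3): code 0100 → (0.204,4.000)–(1.000,3.026)
cell (0,4): code 1100 → (0.051,5.000)–(0.204,4.000)
cell (0,5): code 1100 → (0.275,6.000)–(0.051,5.000)
cell (0,6): code 1100 → (0.845,7.000)–(0.275,6.000)
cell (0,7): code 1000 → (1.000,7.345)–(0.845,7.000)
cell (1,2): code 0100 → (1.055,3.000)–(2.000,2.588)
cell (1,3): code 1110 → (1.000,3.026)–(1.055,3.000)
cell (1,7): code 1101 → (1.375,8.000)–(1.000,7.345)
cell (1,8): code 1100 → (1.763,9.000)–(1.375,8.000)
cell (1,9): code 1000 → (2.000,9.278)–(1.763,9.000)
cell (2,2): code 0110 → (2.000,2.588)–(3.000,2.737)
cell (2,9): code 1001 → (3.000,9.543)–(2.000,9.278)
cell (3,2): code 0010 → (3.000,2.737)–(3.386,3.000)
cell (3,3): code 0111 → (3.386,3.000)–(4.000,3.596)
cell (3,7): code 1011 → (4.000,7.727)–(3.975,8.000)
cell (3,8): code 0011 → (3.975,8.000)–(3.691,9.000)
cell (3,9): code 0001 → (3.691,9.000)–(3.000,9.543)
cell (4,3): code 0010 → (4.000,3.596)–(4.276,4.000)
cell (4,4): code 0011 → (4.276,4.000)–(4.485,5.000)
cell (4,5): code 0011 → (4.485,5.000)–(4.327,6.000)
cell (4,6): code 0011 → (4.327,6.000)–(4.046,7.000)
cell (4,7): code 0001 → (4.046,7.000)–(4.000,7.727)
total: 22 segments, chained into 1 closed loop(s), length Σ = 17.959488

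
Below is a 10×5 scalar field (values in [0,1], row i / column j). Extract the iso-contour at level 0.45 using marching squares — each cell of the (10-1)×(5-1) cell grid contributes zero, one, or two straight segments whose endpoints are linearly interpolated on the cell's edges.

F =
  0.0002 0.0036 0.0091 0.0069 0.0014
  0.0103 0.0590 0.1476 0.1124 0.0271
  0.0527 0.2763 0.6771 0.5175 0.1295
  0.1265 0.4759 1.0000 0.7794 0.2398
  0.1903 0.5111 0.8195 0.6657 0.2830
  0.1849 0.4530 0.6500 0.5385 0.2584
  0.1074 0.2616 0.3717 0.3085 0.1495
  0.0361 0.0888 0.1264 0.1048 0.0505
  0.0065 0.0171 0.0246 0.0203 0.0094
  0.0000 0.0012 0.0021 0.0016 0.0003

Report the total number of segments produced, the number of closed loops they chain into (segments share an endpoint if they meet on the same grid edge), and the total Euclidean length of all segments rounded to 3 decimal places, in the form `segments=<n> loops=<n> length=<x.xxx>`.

cell (1,1): code 0100 → (1.571,2.000)–(2.000,1.433)
cell (1,2): code 1100 → (1.833,3.000)–(1.571,2.000)
cell (1,3): code 1000 → (2.000,3.174)–(1.833,3.000)
cell (2,0): code 0100 → (2.870,1.000)–(3.000,0.926)
cell (2,1): code 1110 → (2.000,1.433)–(2.870,1.000)
cell (2,3): code 1001 → (3.000,3.610)–(2.000,3.174)
cell (3,0): code 0110 → (3.000,0.926)–(4.000,0.810)
cell (3,3): code 1001 → (4.000,3.564)–(3.000,3.610)
cell (4,0): code 0110 → (4.000,0.810)–(5.000,0.989)
cell (4,3): code 1001 → (5.000,3.316)–(4.000,3.564)
cell (5,0): code 0010 → (5.000,0.989)–(5.016,1.000)
cell (5,1): code 0011 → (5.016,1.000)–(5.719,2.000)
cell (5,2): code 0011 → (5.719,2.000)–(5.385,3.000)
cell (5,3): code 0001 → (5.385,3.000)–(5.000,3.316)
total: 14 segments, chained into 1 closed loop(s), length Σ = 11.045844

segments=14 loops=1 length=11.046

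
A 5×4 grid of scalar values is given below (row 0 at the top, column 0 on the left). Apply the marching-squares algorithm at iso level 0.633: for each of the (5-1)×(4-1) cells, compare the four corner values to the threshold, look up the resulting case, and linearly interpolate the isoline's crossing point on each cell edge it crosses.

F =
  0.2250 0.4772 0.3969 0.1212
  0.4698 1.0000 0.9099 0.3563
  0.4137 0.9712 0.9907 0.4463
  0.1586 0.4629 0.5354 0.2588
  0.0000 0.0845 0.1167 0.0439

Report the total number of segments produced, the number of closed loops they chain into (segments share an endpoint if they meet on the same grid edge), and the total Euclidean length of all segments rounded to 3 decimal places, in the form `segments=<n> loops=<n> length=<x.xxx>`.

cell (0,0): code 0100 → (0.298,1.000)–(1.000,0.308)
cell (0,1): code 1100 → (0.460,2.000)–(0.298,1.000)
cell (0,2): code 1000 → (1.000,2.500)–(0.460,2.000)
cell (1,0): code 0110 → (1.000,0.308)–(2.000,0.393)
cell (1,2): code 1001 → (2.000,2.657)–(1.000,2.500)
cell (2,0): code 0010 → (2.000,0.393)–(2.665,1.000)
cell (2,1): code 0011 → (2.665,1.000)–(2.786,2.000)
cell (2,2): code 0001 → (2.786,2.000)–(2.000,2.657)
total: 8 segments, chained into 1 closed loop(s), length Σ = 7.682480

segments=8 loops=1 length=7.682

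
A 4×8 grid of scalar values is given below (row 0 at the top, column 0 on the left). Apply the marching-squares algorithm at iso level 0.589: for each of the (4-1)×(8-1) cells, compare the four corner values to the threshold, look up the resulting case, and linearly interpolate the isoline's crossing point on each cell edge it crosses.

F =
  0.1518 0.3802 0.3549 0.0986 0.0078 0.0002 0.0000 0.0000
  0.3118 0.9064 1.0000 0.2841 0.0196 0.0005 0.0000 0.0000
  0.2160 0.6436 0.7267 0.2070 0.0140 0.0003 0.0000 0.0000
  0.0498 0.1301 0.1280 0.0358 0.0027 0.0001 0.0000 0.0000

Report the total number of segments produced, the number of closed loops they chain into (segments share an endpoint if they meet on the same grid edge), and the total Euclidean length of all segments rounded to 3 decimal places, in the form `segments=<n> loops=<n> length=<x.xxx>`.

segments=8 loops=1 length=6.314

cell (0,0): code 0100 → (0.397,1.000)–(1.000,0.466)
cell (0,1): code 1100 → (0.363,2.000)–(0.397,1.000)
cell (0,2): code 1000 → (1.000,2.574)–(0.363,2.000)
cell (1,0): code 0110 → (1.000,0.466)–(2.000,0.872)
cell (1,2): code 1001 → (2.000,2.265)–(1.000,2.574)
cell (2,0): code 0010 → (2.000,0.872)–(2.106,1.000)
cell (2,1): code 0011 → (2.106,1.000)–(2.230,2.000)
cell (2,2): code 0001 → (2.230,2.000)–(2.000,2.265)
total: 8 segments, chained into 1 closed loop(s), length Σ = 6.314320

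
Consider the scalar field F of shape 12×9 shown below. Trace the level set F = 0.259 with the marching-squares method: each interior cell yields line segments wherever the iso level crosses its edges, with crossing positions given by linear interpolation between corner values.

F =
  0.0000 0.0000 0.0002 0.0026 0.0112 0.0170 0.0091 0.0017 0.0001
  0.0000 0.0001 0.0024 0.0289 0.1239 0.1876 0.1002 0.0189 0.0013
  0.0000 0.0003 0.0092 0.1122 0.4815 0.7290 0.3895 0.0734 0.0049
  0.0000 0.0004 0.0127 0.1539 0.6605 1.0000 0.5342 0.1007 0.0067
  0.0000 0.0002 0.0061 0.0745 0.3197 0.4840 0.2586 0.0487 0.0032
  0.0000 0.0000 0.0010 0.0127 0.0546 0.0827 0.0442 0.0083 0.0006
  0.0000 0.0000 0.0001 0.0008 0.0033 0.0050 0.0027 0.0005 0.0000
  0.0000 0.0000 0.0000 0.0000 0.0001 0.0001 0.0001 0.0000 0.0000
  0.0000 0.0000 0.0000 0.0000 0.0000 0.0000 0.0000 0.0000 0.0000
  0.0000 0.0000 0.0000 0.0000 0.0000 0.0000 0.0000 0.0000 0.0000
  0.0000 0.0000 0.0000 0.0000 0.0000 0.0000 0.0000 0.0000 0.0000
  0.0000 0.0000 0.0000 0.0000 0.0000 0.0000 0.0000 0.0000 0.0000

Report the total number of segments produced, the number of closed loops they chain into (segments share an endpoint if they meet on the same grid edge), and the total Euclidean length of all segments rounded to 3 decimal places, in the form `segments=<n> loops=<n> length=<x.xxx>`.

cell (1,3): code 0100 → (1.378,4.000)–(2.000,3.398)
cell (1,4): code 1100 → (1.132,5.000)–(1.378,4.000)
cell (1,5): code 1100 → (1.549,6.000)–(1.132,5.000)
cell (1,6): code 1000 → (2.000,6.413)–(1.549,6.000)
cell (2,3): code 0110 → (2.000,3.398)–(3.000,3.207)
cell (2,6): code 1001 → (3.000,6.635)–(2.000,6.413)
cell (3,3): code 0110 → (3.000,3.207)–(4.000,3.752)
cell (3,5): code 1011 → (4.000,5.998)–(3.999,6.000)
cell (3,6): code 0001 → (3.999,6.000)–(3.000,6.635)
cell (4,3): code 0010 → (4.000,3.752)–(4.229,4.000)
cell (4,4): code 0011 → (4.229,4.000)–(4.561,5.000)
cell (4,5): code 0001 → (4.561,5.000)–(4.000,5.998)
total: 12 segments, chained into 1 closed loop(s), length Σ = 10.493217

segments=12 loops=1 length=10.493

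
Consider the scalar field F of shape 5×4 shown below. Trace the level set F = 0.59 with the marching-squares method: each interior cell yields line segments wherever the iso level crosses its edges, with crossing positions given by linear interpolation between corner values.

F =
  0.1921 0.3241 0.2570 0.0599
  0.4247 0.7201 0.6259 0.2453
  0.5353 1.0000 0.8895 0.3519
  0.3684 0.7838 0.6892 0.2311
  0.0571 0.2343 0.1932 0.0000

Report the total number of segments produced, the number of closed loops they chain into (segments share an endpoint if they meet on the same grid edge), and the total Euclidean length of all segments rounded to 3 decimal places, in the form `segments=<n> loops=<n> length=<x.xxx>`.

segments=10 loops=1 length=7.937

cell (0,0): code 0100 → (0.671,1.000)–(1.000,0.560)
cell (0,1): code 1100 → (0.903,2.000)–(0.671,1.000)
cell (0,2): code 1000 → (1.000,2.094)–(0.903,2.000)
cell (1,0): code 0110 → (1.000,0.560)–(2.000,0.118)
cell (1,2): code 1001 → (2.000,2.557)–(1.000,2.094)
cell (2,0): code 0110 → (2.000,0.118)–(3.000,0.533)
cell (2,2): code 1001 → (3.000,2.217)–(2.000,2.557)
cell (3,0): code 0010 → (3.000,0.533)–(3.353,1.000)
cell (3,1): code 0011 → (3.353,1.000)–(3.200,2.000)
cell (3,2): code 0001 → (3.200,2.000)–(3.000,2.217)
total: 10 segments, chained into 1 closed loop(s), length Σ = 7.937127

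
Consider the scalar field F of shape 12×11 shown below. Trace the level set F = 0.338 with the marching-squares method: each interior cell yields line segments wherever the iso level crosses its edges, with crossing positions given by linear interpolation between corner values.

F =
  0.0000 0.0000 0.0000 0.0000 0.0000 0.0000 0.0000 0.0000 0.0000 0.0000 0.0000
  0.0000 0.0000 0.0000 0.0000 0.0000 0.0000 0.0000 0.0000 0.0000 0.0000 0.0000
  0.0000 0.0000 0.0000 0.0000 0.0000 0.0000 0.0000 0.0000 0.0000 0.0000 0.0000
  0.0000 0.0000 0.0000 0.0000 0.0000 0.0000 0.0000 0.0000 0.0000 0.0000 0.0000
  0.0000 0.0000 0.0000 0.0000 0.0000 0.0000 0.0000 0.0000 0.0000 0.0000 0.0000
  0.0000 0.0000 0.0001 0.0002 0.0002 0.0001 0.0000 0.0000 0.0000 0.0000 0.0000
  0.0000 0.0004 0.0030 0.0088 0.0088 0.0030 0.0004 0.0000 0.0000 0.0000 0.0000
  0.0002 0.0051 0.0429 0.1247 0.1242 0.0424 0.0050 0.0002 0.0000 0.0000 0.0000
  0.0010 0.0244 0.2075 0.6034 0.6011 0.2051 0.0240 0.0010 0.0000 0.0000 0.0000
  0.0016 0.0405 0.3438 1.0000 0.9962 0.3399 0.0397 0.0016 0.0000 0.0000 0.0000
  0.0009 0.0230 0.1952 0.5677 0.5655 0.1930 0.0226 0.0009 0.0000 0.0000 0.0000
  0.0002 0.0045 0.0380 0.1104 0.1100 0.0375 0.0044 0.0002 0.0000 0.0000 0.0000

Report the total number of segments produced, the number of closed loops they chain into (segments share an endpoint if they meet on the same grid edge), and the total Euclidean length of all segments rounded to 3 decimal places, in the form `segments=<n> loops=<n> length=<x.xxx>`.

segments=14 loops=1 length=9.587

cell (7,2): code 0100 → (7.446,3.000)–(8.000,2.330)
cell (7,3): code 1100 → (7.448,4.000)–(7.446,3.000)
cell (7,4): code 1000 → (8.000,4.664)–(7.448,4.000)
cell (8,1): code 0100 → (8.957,2.000)–(9.000,1.981)
cell (8,2): code 1110 → (8.000,2.330)–(8.957,2.000)
cell (8,4): code 1101 → (8.986,5.000)–(8.000,4.664)
cell (8,5): code 1000 → (9.000,5.006)–(8.986,5.000)
cell (9,1): code 0010 → (9.000,1.981)–(9.039,2.000)
cell (9,2): code 0111 → (9.039,2.000)–(10.000,2.383)
cell (9,4): code 1011 → (10.000,4.611)–(9.013,5.000)
cell (9,5): code 0001 → (9.013,5.000)–(9.000,5.006)
cell (10,2): code 0010 → (10.000,2.383)–(10.502,3.000)
cell (10,3): code 0011 → (10.502,3.000)–(10.499,4.000)
cell (10,4): code 0001 → (10.499,4.000)–(10.000,4.611)
total: 14 segments, chained into 1 closed loop(s), length Σ = 9.587499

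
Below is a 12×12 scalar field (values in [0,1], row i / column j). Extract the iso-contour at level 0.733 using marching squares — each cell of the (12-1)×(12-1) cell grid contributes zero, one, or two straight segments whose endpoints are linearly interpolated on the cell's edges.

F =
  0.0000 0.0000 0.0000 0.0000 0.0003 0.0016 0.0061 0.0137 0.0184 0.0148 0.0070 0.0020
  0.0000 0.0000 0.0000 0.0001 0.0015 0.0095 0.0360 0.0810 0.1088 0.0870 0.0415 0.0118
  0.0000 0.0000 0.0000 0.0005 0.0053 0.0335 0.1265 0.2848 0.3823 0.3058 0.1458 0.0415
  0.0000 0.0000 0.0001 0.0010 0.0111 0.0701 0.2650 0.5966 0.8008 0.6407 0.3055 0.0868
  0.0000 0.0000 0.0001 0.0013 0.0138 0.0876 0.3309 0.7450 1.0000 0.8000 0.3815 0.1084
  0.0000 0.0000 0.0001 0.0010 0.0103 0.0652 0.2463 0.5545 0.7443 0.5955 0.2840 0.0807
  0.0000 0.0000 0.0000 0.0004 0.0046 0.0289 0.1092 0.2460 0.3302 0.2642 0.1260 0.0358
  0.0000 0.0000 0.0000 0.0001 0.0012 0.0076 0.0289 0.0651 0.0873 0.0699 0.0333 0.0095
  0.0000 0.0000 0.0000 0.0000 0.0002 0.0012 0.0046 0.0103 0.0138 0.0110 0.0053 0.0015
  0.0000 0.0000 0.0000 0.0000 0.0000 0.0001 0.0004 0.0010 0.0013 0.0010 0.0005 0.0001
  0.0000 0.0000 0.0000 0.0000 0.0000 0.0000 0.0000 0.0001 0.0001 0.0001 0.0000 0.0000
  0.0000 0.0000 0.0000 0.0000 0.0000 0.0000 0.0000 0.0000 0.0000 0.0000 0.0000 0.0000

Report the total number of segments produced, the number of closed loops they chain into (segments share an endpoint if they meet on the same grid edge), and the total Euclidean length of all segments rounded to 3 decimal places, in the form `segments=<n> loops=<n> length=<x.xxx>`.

cell (2,7): code 0100 → (2.838,8.000)–(3.000,7.668)
cell (2,8): code 1000 → (3.000,8.423)–(2.838,8.000)
cell (3,6): code 0100 → (3.919,7.000)–(4.000,6.971)
cell (3,7): code 1110 → (3.000,7.668)–(3.919,7.000)
cell (3,8): code 1101 → (3.579,9.000)–(3.000,8.423)
cell (3,9): code 1000 → (4.000,9.160)–(3.579,9.000)
cell (4,6): code 0010 → (4.000,6.971)–(4.063,7.000)
cell (4,7): code 0111 → (4.063,7.000)–(5.000,7.940)
cell (4,8): code 1011 → (5.000,8.076)–(4.328,9.000)
cell (4,9): code 0001 → (4.328,9.000)–(4.000,9.160)
cell (5,7): code 0010 → (5.000,7.940)–(5.027,8.000)
cell (5,8): code 0001 → (5.027,8.000)–(5.000,8.076)
total: 12 segments, chained into 1 closed loop(s), length Σ = 6.362916

segments=12 loops=1 length=6.363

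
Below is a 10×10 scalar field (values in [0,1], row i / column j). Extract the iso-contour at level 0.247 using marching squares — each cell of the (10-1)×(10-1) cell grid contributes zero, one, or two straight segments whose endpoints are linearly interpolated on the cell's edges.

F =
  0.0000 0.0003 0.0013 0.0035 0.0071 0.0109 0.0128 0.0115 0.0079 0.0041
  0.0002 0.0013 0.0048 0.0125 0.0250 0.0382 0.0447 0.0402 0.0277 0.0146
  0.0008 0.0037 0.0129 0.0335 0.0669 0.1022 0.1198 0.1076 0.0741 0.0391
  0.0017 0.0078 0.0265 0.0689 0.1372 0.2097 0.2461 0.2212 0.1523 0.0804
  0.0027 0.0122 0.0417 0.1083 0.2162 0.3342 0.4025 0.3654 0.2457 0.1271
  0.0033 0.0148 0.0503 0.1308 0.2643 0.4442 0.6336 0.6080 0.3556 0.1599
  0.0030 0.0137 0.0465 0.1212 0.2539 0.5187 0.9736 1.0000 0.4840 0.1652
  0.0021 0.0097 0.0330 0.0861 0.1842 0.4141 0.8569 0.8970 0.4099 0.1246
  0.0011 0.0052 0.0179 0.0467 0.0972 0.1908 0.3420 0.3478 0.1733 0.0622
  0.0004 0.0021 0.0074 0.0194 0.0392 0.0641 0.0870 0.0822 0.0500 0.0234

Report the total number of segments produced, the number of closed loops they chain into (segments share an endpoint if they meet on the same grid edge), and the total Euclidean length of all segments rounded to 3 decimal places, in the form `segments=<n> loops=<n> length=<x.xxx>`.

cell (3,4): code 0100 → (3.300,5.000)–(4.000,4.261)
cell (3,5): code 1100 → (3.006,6.000)–(3.300,5.000)
cell (3,6): code 1100 → (3.179,7.000)–(3.006,6.000)
cell (3,7): code 1000 → (4.000,7.989)–(3.179,7.000)
cell (4,3): code 0100 → (4.640,4.000)–(5.000,3.870)
cell (4,4): code 1110 → (4.000,4.261)–(4.640,4.000)
cell (4,7): code 1101 → (4.012,8.000)–(4.000,7.989)
cell (4,8): code 1000 → (5.000,8.555)–(4.012,8.000)
cell (5,3): code 0110 → (5.000,3.870)–(6.000,3.948)
cell (5,8): code 1001 → (6.000,8.743)–(5.000,8.555)
cell (6,3): code 0010 → (6.000,3.948)–(6.099,4.000)
cell (6,4): code 0111 → (6.099,4.000)–(7.000,4.273)
cell (6,8): code 1001 → (7.000,8.571)–(6.000,8.743)
cell (7,4): code 0010 → (7.000,4.273)–(7.748,5.000)
cell (7,5): code 0111 → (7.748,5.000)–(8.000,5.372)
cell (7,7): code 1011 → (8.000,7.578)–(7.689,8.000)
cell (7,8): code 0001 → (7.689,8.000)–(7.000,8.571)
cell (8,5): code 0010 → (8.000,5.372)–(8.373,6.000)
cell (8,6): code 0011 → (8.373,6.000)–(8.380,7.000)
cell (8,7): code 0001 → (8.380,7.000)–(8.000,7.578)
total: 20 segments, chained into 1 closed loop(s), length Σ = 16.005705

segments=20 loops=1 length=16.006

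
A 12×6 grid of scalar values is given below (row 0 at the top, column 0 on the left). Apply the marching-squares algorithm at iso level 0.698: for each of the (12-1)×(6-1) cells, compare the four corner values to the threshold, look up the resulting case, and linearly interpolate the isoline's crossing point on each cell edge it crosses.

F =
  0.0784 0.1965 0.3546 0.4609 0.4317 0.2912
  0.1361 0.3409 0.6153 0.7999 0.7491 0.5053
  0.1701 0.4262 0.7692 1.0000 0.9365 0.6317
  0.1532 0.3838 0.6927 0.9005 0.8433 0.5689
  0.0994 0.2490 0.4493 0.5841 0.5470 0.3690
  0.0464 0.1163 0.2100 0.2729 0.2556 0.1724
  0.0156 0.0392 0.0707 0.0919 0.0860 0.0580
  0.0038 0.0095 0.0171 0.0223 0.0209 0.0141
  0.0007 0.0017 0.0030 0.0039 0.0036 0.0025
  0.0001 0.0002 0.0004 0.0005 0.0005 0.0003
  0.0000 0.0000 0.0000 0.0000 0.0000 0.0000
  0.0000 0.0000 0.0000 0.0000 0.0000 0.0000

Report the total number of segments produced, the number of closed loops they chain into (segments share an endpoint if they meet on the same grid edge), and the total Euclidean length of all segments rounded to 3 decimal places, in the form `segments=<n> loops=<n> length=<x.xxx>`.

segments=12 loops=1 length=9.219

cell (0,2): code 0100 → (0.699,3.000)–(1.000,2.448)
cell (0,3): code 1100 → (0.839,4.000)–(0.699,3.000)
cell (0,4): code 1000 → (1.000,4.210)–(0.839,4.000)
cell (1,1): code 0100 → (1.537,2.000)–(2.000,1.792)
cell (1,2): code 1110 → (1.000,2.448)–(1.537,2.000)
cell (1,4): code 1001 → (2.000,4.782)–(1.000,4.210)
cell (2,1): code 0010 → (2.000,1.792)–(2.931,2.000)
cell (2,2): code 0111 → (2.931,2.000)–(3.000,2.026)
cell (2,4): code 1001 → (3.000,4.530)–(2.000,4.782)
cell (3,2): code 0010 → (3.000,2.026)–(3.640,3.000)
cell (3,3): code 0011 → (3.640,3.000)–(3.490,4.000)
cell (3,4): code 0001 → (3.490,4.000)–(3.000,4.530)
total: 12 segments, chained into 1 closed loop(s), length Σ = 9.219315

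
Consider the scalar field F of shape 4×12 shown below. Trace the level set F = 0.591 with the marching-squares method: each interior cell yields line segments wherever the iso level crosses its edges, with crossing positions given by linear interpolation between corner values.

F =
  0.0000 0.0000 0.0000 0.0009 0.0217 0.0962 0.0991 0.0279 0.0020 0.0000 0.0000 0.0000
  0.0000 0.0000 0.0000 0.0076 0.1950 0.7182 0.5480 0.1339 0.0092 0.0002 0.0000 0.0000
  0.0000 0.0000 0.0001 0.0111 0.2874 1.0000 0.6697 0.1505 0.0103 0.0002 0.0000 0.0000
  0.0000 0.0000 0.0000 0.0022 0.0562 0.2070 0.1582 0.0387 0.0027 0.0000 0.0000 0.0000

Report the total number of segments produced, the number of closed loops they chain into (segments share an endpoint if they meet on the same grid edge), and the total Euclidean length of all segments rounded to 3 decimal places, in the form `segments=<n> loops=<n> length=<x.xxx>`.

cell (0,4): code 0100 → (0.795,5.000)–(1.000,4.757)
cell (0,5): code 1000 → (1.000,5.747)–(0.795,5.000)
cell (1,4): code 0110 → (1.000,4.757)–(2.000,4.426)
cell (1,5): code 1101 → (1.353,6.000)–(1.000,5.747)
cell (1,6): code 1000 → (2.000,6.152)–(1.353,6.000)
cell (2,4): code 0010 → (2.000,4.426)–(2.516,5.000)
cell (2,5): code 0011 → (2.516,5.000)–(2.154,6.000)
cell (2,6): code 0001 → (2.154,6.000)–(2.000,6.152)
total: 8 segments, chained into 1 closed loop(s), length Σ = 5.295489

segments=8 loops=1 length=5.295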